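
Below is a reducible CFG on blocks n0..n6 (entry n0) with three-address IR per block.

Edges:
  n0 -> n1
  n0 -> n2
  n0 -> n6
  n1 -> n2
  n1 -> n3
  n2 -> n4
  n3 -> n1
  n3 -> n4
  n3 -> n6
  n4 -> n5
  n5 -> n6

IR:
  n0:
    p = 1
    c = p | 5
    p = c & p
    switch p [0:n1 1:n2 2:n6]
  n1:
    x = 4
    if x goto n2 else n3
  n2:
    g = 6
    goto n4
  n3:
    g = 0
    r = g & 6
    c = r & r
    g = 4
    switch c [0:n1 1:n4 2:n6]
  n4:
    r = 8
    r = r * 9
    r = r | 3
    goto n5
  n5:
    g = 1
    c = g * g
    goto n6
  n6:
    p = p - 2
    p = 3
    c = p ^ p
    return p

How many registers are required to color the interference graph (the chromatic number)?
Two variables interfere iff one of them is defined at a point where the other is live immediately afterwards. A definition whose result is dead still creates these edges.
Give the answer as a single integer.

Answer: 3

Derivation:
def/use:
  n0: def={c,p} ue=∅
  n1: def={x} ue=∅
  n2: def={g} ue=∅
  n3: def={c,g,r} ue=∅
  n4: def={r} ue=∅
  n5: def={c,g} ue=∅
  n6: def={c,p} ue={p}

Live sets:
  n0 li=∅ lo={p}
  n1 li={p} lo={p}
  n2 li={p} lo={p}
  n3 li={p} lo={p}
  n4 li={p} lo={p}
  n5 li={p} lo={p}
  n6 li={p} lo=∅

Conflict graph:
  c↔{g,p}
  g↔{c,p}
  p↔{c,g,r,x}
  r↔{p}
  x↔{p}

Chromatic number:
  {c,g,p} pairwise interfere (3-clique) ⇒ χ ≥ 3
  assign c→c1 g→c2 p→c0 r→c1 x→c1 — no edge inside a register ⇒ χ ≤ 3
  χ = 3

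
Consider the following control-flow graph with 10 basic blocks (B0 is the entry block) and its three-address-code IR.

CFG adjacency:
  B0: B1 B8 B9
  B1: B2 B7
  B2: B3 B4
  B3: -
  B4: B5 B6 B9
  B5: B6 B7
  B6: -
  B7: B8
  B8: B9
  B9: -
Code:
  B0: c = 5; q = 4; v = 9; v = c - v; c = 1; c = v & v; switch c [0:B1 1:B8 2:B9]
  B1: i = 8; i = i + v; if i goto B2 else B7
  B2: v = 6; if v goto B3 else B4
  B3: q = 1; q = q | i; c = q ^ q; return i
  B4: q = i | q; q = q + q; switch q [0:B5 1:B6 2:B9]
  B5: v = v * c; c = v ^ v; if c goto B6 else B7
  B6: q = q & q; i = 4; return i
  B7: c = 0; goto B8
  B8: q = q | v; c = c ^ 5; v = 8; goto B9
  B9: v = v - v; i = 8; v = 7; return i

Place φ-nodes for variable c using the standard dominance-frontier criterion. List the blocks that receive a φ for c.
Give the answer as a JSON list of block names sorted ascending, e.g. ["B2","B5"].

Answer: ["B6", "B7", "B8", "B9"]

Derivation:
idom tree: B1←B0 B2←B1 B3←B2 B4←B2 B5←B4 B6←B4 B7←B1 B8←B0 B9←B0
Dom at joins:
  B6: preds {B4,B5}: {B0,B1,B2,B4} ∩ {B0,B1,B2,B4,B5} = {B0,B1,B2,B4}; idom=B4
  B7: preds {B1,B5}: {B0,B1} ∩ {B0,B1,B2,B4,B5} = {B0,B1}; idom=B1
  B8: preds {B0,B7}: {B0} ∩ {B0,B1,B7} = {B0}; idom=B0
  B9: preds {B0,B4,B8}: {B0} ∩ {B0,B1,B2,B4} ∩ {B0,B8} = {B0}; idom=B0

DF walk-up:
  join B6 pred B4: · stop@B4
  join B6 pred B5: B5 stop@B4
  join B7 pred B1: · stop@B1
  join B7 pred B5: B5→B4→B2 stop@B1
  join B8 pred B0: · stop@B0
  join B8 pred B7: B7→B1 stop@B0
  join B9 pred B0: · stop@B0
  join B9 pred B4: B4→B2→B1 stop@B0
  join B9 pred B8: B8 stop@B0
  DF(B0)=∅
  DF(B1)={B8,B9}
  DF(B2)={B7,B9}
  DF(B3)=∅
  DF(B4)={B7,B9}
  DF(B5)={B6,B7}
  DF(B6)=∅
  DF(B7)={B8}
  DF(B8)={B9}
  DF(B9)=∅

φ for c: defs {B0,B3,B5,B7,B8}
  DF⁺ = {B6,B7,B8,B9}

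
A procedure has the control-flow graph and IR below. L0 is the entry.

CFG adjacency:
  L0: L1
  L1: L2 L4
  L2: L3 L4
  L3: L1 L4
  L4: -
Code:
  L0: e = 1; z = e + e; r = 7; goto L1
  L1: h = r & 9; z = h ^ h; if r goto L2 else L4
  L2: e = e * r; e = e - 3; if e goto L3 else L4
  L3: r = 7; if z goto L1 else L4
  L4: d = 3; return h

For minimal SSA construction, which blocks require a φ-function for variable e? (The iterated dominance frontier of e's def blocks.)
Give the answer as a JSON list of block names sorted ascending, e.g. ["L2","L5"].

Answer: ["L1", "L4"]

Derivation:
idom tree: L1←L0 L2←L1 L3←L2 L4←L1
Join-block Dom:
  L1: preds {L0,L3}: {L0} ∩ {L0,L1,L2,L3} = {L0}; idom=L0
  L4: preds {L1,L2,L3}: {L0,L1} ∩ {L0,L1,L2} ∩ {L0,L1,L2,L3} = {L0,L1}; idom=L1

Frontier:
  L1←L0: walk · to L0
  L1←L3: walk L3→L2→L1 to L0
  L4←L1: walk · to L1
  L4←L2: walk L2 to L1
  L4←L3: walk L3→L2 to L1
  L0: DF=∅
  L1: DF={L1}
  L2: DF={L1,L4}
  L3: DF={L1,L4}
  L4: DF=∅

φ for e: defs {L0,L2}
  DF⁺ = {L1,L4}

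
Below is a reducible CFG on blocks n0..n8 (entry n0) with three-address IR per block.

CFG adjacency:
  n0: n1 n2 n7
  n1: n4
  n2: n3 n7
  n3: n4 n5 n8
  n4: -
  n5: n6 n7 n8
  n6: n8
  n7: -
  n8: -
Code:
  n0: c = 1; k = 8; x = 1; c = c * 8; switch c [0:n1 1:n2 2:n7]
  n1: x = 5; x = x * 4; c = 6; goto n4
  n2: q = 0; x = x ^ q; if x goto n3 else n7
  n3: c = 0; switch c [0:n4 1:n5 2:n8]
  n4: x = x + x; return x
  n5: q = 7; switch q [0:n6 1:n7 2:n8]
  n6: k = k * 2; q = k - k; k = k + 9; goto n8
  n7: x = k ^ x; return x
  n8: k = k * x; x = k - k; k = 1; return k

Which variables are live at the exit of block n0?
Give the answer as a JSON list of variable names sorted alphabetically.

Answer: ["k", "x"]

Analysis:
Per-block:
  n0: def={c,k,x} ue=∅
  n1: def={c,x} ue=∅
  n2: def={q,x} ue={x}
  n3: def={c} ue=∅
  n4: def={x} ue={x}
  n5: def={q} ue=∅
  n6: def={k,q} ue={k}
  n7: def={x} ue={k,x}
  n8: def={k,x} ue={k,x}

Backward fixpoint:
  n0 li=∅ lo={k,x}
  n1 li=∅ lo={x}
  n2 li={k,x} lo={k,x}
  n3 li={k,x} lo={k,x}
  n4 li={x} lo=∅
  n5 li={k,x} lo={k,x}
  n6 li={k,x} lo={k,x}
  n7 li={k,x} lo=∅
  n8 li={k,x} lo=∅

live-out(n0) = ["k", "x"]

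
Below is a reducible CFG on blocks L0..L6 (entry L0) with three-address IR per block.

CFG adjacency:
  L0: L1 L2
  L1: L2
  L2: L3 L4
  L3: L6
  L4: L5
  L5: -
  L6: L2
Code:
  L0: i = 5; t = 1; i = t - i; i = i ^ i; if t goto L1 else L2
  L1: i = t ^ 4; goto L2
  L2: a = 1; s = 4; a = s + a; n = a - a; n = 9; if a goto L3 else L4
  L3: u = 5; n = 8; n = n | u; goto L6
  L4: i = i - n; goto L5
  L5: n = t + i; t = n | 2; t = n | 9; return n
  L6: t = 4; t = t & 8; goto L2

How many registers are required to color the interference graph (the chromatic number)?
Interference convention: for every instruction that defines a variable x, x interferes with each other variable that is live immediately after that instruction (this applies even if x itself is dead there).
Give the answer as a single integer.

Answer: 4

Working:
Block summaries:
  L0: {i,t} / ∅
  L1: {i} / {t}
  L2: {a,n,s} / ∅
  L3: {n,u} / ∅
  L4: {i} / {i,n}
  L5: {n,t} / {i,t}
  L6: {t} / ∅

Backward fixpoint:
  L0: in=∅ out={i,t}
  L1: in={t} out={i,t}
  L2: in={i,t} out={i,n,t}
  L3: in={i} out={i}
  L4: in={i,n,t} out={i,t}
  L5: in={i,t} out=∅
  L6: in={i} out={i,t}

Conflict graph:
  a — {i,n,s,t}
  i — {a,n,s,t,u}
  n — {a,i,t,u}
  s — {a,i,t}
  t — {a,i,n,s}
  u — {i,n}

Chromatic number:
  clique {a,i,n,t} ⇒ need ≥ 4
  assign a→c1 i→c0 n→c2 s→c2 t→c3 u→c1 — no edge inside a register ⇒ χ ≤ 4
  χ = 4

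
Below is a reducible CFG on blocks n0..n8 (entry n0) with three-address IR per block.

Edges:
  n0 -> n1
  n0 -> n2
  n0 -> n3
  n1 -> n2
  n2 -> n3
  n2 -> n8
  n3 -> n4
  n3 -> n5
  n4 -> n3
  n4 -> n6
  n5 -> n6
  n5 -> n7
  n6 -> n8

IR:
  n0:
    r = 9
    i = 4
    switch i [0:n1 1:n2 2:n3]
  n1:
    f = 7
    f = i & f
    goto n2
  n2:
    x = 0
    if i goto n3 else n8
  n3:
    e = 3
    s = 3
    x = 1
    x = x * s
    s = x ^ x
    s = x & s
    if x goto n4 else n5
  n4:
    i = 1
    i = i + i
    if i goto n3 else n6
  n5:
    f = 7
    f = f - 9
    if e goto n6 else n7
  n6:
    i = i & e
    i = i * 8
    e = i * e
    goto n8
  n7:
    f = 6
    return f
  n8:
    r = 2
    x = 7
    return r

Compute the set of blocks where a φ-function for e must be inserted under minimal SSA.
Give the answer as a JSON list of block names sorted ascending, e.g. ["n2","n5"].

idom tree: n1←n0 n2←n0 n3←n0 n4←n3 n5←n3 n6←n3 n7←n5 n8←n0
Join-block Dom:
  n2: preds {n0,n1}: {n0} ∩ {n0,n1} = {n0}; idom=n0
  n3: preds {n0,n2,n4}: {n0} ∩ {n0,n2} ∩ {n0,n3,n4} = {n0}; idom=n0
  n6: preds {n4,n5}: {n0,n3,n4} ∩ {n0,n3,n5} = {n0,n3}; idom=n3
  n8: preds {n2,n6}: {n0,n2} ∩ {n0,n3,n6} = {n0}; idom=n0

Frontier:
  n2←n0: walk · to n0
  n2←n1: walk n1 to n0
  n3←n0: walk · to n0
  n3←n2: walk n2 to n0
  n3←n4: walk n4→n3 to n0
  n6←n4: walk n4 to n3
  n6←n5: walk n5 to n3
  n8←n2: walk n2 to n0
  n8←n6: walk n6→n3 to n0
  n0 → ∅
  n1 → {n2}
  n2 → {n3,n8}
  n3 → {n3,n8}
  n4 → {n3,n6}
  n5 → {n6}
  n6 → {n8}
  n7 → ∅
  n8 → ∅

φ for e: defs {n3,n6}
  DF⁺ = {n3,n8}

Answer: ["n3", "n8"]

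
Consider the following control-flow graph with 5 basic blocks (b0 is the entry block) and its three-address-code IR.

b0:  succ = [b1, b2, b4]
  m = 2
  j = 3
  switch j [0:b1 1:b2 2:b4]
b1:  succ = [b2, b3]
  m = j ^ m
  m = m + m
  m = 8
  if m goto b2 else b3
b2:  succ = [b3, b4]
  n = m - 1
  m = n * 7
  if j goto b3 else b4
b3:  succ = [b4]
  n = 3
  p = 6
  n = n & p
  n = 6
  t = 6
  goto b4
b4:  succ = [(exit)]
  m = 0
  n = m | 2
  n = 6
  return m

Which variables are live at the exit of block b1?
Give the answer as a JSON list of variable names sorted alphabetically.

def/use:
  b0: {j,m} / ∅
  b1: {m} / {j,m}
  b2: {m,n} / {j,m}
  b3: {n,p,t} / ∅
  b4: {m,n} / ∅

Live sets:
  b0 li=∅ lo={j,m}
  b1 li={j,m} lo={j,m}
  b2 li={j,m} lo=∅
  b3 li=∅ lo=∅
  b4 li=∅ lo=∅

live-out(b1) = ["j", "m"]

Answer: ["j", "m"]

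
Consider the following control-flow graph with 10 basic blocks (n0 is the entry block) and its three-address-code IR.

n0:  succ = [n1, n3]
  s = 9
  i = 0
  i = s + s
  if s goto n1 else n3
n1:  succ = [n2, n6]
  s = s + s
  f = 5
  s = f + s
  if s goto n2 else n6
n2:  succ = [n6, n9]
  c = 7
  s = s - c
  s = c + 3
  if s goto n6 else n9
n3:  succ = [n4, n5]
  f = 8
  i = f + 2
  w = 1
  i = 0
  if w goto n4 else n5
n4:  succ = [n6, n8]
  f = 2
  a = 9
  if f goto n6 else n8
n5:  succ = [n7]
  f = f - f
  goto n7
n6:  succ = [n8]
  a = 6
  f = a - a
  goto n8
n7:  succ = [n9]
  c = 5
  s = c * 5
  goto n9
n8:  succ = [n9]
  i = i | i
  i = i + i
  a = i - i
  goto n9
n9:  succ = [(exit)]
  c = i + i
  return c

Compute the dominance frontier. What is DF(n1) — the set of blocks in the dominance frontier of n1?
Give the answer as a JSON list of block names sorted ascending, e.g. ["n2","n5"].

Answer: ["n6", "n9"]

Derivation:
idom tree: n1←n0 n2←n1 n3←n0 n4←n3 n5←n3 n6←n0 n7←n5 n8←n0 n9←n0
Dom at joins:
  n6: preds {n1,n2,n4}: {n0,n1} ∩ {n0,n1,n2} ∩ {n0,n3,n4} = {n0}; idom=n0
  n8: preds {n4,n6}: {n0,n3,n4} ∩ {n0,n6} = {n0}; idom=n0
  n9: preds {n2,n7,n8}: {n0,n1,n2} ∩ {n0,n3,n5,n7} ∩ {n0,n8} = {n0}; idom=n0

Frontier:
  join n6 pred n1: n1 stop@n0
  join n6 pred n2: n2→n1 stop@n0
  join n6 pred n4: n4→n3 stop@n0
  join n8 pred n4: n4→n3 stop@n0
  join n8 pred n6: n6 stop@n0
  join n9 pred n2: n2→n1 stop@n0
  join n9 pred n7: n7→n5→n3 stop@n0
  join n9 pred n8: n8 stop@n0
  n0: DF=∅
  n1: DF={n6,n9}
  n2: DF={n6,n9}
  n3: DF={n6,n8,n9}
  n4: DF={n6,n8}
  n5: DF={n9}
  n6: DF={n8}
  n7: DF={n9}
  n8: DF={n9}
  n9: DF=∅

DF(n1) = ["n6", "n9"]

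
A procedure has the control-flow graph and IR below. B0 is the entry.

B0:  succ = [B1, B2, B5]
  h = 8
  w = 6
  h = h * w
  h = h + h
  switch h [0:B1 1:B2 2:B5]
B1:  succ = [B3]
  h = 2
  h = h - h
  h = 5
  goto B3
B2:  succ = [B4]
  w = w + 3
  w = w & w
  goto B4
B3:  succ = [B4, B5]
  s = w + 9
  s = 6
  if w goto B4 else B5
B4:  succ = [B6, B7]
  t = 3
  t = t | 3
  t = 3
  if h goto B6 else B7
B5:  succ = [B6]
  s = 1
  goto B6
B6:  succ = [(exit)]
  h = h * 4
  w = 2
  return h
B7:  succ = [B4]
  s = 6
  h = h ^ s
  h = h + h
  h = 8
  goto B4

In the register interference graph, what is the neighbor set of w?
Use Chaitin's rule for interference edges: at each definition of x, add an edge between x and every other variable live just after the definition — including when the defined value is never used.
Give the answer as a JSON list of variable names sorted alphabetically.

Block summaries:
  B0: {h,w} / ∅
  B1: {h} / ∅
  B2: {w} / {w}
  B3: {s} / {w}
  B4: {t} / {h}
  B5: {s} / ∅
  B6: {h,w} / {h}
  B7: {h,s} / {h}

Live sets:
  B0 li=∅ lo={h,w}
  B1 li={w} lo={h,w}
  B2 li={h,w} lo={h}
  B3 li={h,w} lo={h}
  B4 li={h} lo={h}
  B5 li={h} lo={h}
  B6 li={h} lo=∅
  B7 li={h} lo={h}

Conflict graph:
  h: {s,t,w}
  s: {h,w}
  t: {h}
  w: {h,s}

N(w) = ["h", "s"]

Answer: ["h", "s"]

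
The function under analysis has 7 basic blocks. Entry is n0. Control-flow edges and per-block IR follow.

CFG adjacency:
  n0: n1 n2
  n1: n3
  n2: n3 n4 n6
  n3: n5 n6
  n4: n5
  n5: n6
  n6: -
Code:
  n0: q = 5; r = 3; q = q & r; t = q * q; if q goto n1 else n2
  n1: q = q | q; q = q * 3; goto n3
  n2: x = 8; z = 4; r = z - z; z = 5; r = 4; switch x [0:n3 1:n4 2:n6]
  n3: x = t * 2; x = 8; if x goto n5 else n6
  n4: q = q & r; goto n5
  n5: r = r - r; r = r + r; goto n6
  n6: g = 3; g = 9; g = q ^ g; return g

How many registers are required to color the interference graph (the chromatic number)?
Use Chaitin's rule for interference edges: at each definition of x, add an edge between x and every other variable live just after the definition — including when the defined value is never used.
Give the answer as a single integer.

Block summaries:
  n0 def {q,r,t} use ∅
  n1 def {q} use {q}
  n2 def {r,x,z} use ∅
  n3 def {x} use {t}
  n4 def {q} use {q,r}
  n5 def {r} use {r}
  n6 def {g} use {q}

Liveness:
  n0: in=∅ out={q,r,t}
  n1: in={q,r,t} out={q,r,t}
  n2: in={q,t} out={q,r,t}
  n3: in={q,r,t} out={q,r}
  n4: in={q,r} out={q,r}
  n5: in={q,r} out={q}
  n6: in={q} out=∅

Interference:
  g — {q}
  q — {g,r,t,x,z}
  r — {q,t,x}
  t — {q,r,x,z}
  x — {q,r,t,z}
  z — {q,t,x}

Colouring:
  lower bound: {q,r,t,x} mutually conflict ⇒ χ ≥ 4
  4-colouring: R0={q}  R1={g,t}  R2={x}  R3={r,z}
  χ = 4

Answer: 4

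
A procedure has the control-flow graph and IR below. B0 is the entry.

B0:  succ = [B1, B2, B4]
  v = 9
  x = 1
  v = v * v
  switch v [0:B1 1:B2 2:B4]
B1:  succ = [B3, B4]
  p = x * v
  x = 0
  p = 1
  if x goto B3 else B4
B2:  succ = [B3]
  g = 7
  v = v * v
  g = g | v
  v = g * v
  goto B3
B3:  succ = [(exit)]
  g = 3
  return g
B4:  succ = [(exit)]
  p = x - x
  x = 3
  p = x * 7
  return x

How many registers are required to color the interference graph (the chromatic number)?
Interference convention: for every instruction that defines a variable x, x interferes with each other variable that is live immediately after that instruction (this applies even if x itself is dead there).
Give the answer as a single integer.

Answer: 2

Analysis:
Block summaries:
  B0 def {v,x} use ∅
  B1 def {p,x} use {v,x}
  B2 def {g,v} use {v}
  B3 def {g} use ∅
  B4 def {p,x} use {x}

Liveness:
  live B0: ∅→{v,x}
  live B1: {v,x}→{x}
  live B2: {v}→∅
  live B3: ∅→∅
  live B4: {x}→∅

Interfere edges:
  g: {v}
  p: {x}
  v: {g,x}
  x: {p,v}

Colouring:
  {g,v} pairwise interfere (2-clique) ⇒ χ ≥ 2
  2-colouring: R0={p,v}  R1={g,x}
  χ = 2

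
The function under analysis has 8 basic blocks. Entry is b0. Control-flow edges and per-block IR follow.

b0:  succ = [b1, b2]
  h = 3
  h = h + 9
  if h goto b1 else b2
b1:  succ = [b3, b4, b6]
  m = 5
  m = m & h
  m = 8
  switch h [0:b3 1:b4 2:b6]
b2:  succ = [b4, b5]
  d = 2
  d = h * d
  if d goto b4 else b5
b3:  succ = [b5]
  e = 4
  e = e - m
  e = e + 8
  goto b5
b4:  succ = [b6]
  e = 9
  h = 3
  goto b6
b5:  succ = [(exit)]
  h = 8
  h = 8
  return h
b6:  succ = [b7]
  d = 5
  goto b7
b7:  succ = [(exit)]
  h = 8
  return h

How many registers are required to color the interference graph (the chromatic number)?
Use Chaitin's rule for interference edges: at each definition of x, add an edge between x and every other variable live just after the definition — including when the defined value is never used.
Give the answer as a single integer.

Answer: 2

Working:
Block summaries:
  b0 def {h} use ∅
  b1 def {m} use {h}
  b2 def {d} use {h}
  b3 def {e} use {m}
  b4 def {e,h} use ∅
  b5 def {h} use ∅
  b6 def {d} use ∅
  b7 def {h} use ∅

Backward fixpoint:
  b0 li=∅ lo={h}
  b1 li={h} lo={m}
  b2 li={h} lo=∅
  b3 li={m} lo=∅
  b4 li=∅ lo=∅
  b5 li=∅ lo=∅
  b6 li=∅ lo=∅
  b7 li=∅ lo=∅

Interference:
  d — {h}
  e — {m}
  h — {d,m}
  m — {e,h}

Registers:
  clique {d,h} ⇒ need ≥ 2
  assign d→r1 e→r0 h→r0 m→r1 — no edge inside a register ⇒ χ ≤ 2
  χ = 2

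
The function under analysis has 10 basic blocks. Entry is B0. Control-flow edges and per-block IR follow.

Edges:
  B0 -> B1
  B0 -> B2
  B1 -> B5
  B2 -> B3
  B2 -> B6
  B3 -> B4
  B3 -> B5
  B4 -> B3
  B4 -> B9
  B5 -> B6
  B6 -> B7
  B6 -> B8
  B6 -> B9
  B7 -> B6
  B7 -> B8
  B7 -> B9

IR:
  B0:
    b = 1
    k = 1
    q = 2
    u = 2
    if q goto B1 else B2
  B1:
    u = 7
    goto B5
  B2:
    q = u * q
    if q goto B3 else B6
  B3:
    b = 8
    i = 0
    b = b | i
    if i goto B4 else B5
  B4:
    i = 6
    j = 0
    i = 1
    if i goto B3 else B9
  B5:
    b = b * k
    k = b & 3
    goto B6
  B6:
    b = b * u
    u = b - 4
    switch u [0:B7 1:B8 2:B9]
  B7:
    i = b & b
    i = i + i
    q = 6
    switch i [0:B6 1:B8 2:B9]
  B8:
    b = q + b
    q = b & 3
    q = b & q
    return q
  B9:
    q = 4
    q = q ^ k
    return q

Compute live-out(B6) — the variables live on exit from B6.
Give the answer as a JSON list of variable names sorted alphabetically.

Answer: ["b", "k", "q", "u"]

Working:
def/use:
  B0 def {b,k,q,u} use ∅
  B1 def {u} use ∅
  B2 def {q} use {q,u}
  B3 def {b,i} use ∅
  B4 def {i,j} use ∅
  B5 def {b,k} use {b,k}
  B6 def {b,u} use {b,u}
  B7 def {i,q} use {b}
  B8 def {b,q} use {b,q}
  B9 def {q} use {k}

Live sets:
  B0: in=∅ out={b,k,q,u}
  B1: in={b,k,q} out={b,k,q,u}
  B2: in={b,k,q,u} out={b,k,q,u}
  B3: in={k,q,u} out={b,k,q,u}
  B4: in={k,q,u} out={k,q,u}
  B5: in={b,k,q,u} out={b,k,q,u}
  B6: in={b,k,q,u} out={b,k,q,u}
  B7: in={b,k,u} out={b,k,q,u}
  B8: in={b,q} out=∅
  B9: in={k} out=∅

live-out(B6) = ["b", "k", "q", "u"]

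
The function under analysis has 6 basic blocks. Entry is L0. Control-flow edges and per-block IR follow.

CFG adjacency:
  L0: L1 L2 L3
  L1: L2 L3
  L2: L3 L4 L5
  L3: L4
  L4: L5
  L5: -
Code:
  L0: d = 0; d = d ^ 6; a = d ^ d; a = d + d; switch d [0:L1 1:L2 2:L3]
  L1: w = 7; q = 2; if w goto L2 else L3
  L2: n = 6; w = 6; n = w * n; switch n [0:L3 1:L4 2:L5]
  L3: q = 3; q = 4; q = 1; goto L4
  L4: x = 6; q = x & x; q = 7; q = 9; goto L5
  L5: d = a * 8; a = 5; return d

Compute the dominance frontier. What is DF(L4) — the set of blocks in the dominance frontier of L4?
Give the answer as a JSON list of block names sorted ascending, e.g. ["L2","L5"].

idom tree: L1←L0 L2←L0 L3←L0 L4←L0 L5←L0
Dom at joins:
  L2: preds {L0,L1}: {L0} ∩ {L0,L1} = {L0}; idom=L0
  L3: preds {L0,L1,L2}: {L0} ∩ {L0,L1} ∩ {L0,L2} = {L0}; idom=L0
  L4: preds {L2,L3}: {L0,L2} ∩ {L0,L3} = {L0}; idom=L0
  L5: preds {L2,L4}: {L0,L2} ∩ {L0,L4} = {L0}; idom=L0

Frontier:
  join L2 pred L0: · stop@L0
  join L2 pred L1: L1 stop@L0
  join L3 pred L0: · stop@L0
  join L3 pred L1: L1 stop@L0
  join L3 pred L2: L2 stop@L0
  join L4 pred L2: L2 stop@L0
  join L4 pred L3: L3 stop@L0
  join L5 pred L2: L2 stop@L0
  join L5 pred L4: L4 stop@L0
  DF(L0)=∅
  DF(L1)={L2,L3}
  DF(L2)={L3,L4,L5}
  DF(L3)={L4}
  DF(L4)={L5}
  DF(L5)=∅

DF(L4) = ["L5"]

Answer: ["L5"]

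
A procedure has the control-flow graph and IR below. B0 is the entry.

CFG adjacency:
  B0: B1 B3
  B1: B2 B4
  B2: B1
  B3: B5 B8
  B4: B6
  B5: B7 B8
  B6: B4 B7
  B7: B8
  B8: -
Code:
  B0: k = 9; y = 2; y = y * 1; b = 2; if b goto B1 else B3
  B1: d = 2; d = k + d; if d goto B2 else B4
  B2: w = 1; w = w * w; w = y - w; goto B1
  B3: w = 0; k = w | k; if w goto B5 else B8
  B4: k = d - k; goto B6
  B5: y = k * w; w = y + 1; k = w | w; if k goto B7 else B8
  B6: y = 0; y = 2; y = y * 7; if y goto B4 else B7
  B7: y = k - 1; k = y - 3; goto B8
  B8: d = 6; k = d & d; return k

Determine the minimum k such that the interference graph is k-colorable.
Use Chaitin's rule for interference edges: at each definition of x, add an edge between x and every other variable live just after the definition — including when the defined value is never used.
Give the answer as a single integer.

Answer: 3

Derivation:
def/use:
  B0: def={b,k,y} ue=∅
  B1: def={d} ue={k}
  B2: def={w} ue={y}
  B3: def={k,w} ue={k}
  B4: def={k} ue={d,k}
  B5: def={k,w,y} ue={k,w}
  B6: def={y} ue=∅
  B7: def={k,y} ue={k}
  B8: def={d,k} ue=∅

Live sets:
  B0 li=∅ lo={k,y}
  B1 li={k,y} lo={d,k,y}
  B2 li={k,y} lo={k,y}
  B3 li={k} lo={k,w}
  B4 li={d,k} lo={d,k}
  B5 li={k,w} lo={k}
  B6 li={d,k} lo={d,k}
  B7 li={k} lo=∅
  B8 li=∅ lo=∅

Interfere edges:
  b: {k,y}
  d: {k,y}
  k: {b,d,w,y}
  w: {k,y}
  y: {b,d,k,w}

Chromatic number:
  {b,k,y} pairwise interfere (3-clique) ⇒ χ ≥ 3
  3-colouring: c0={k}  c1={y}  c2={b,d,w}
  χ = 3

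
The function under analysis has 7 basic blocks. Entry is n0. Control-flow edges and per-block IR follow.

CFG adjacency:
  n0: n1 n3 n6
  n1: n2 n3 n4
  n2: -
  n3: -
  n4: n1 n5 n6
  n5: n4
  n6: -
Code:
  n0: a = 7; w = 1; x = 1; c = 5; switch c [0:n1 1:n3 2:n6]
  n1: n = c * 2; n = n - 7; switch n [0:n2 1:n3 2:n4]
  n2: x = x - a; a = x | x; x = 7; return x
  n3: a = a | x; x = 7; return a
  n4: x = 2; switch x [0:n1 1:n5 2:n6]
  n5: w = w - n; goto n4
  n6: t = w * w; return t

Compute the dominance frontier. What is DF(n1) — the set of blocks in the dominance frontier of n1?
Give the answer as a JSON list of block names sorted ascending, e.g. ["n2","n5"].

Answer: ["n1", "n3", "n6"]

Working:
idom tree: n1←n0 n2←n1 n3←n0 n4←n1 n5←n4 n6←n0
Dom∩ at merges:
  n1: preds {n0,n4}: {n0} ∩ {n0,n1,n4} = {n0}; idom=n0
  n3: preds {n0,n1}: {n0} ∩ {n0,n1} = {n0}; idom=n0
  n4: preds {n1,n5}: {n0,n1} ∩ {n0,n1,n4,n5} = {n0,n1}; idom=n1
  n6: preds {n0,n4}: {n0} ∩ {n0,n1,n4} = {n0}; idom=n0

DF derivation:
  n1←n0: walk · to n0
  n1←n4: walk n4→n1 to n0
  n3←n0: walk · to n0
  n3←n1: walk n1 to n0
  n4←n1: walk · to n1
  n4←n5: walk n5→n4 to n1
  n6←n0: walk · to n0
  n6←n4: walk n4→n1 to n0
  n0 → ∅
  n1 → {n1,n3,n6}
  n2 → ∅
  n3 → ∅
  n4 → {n1,n4,n6}
  n5 → {n4}
  n6 → ∅

DF(n1) = ["n1", "n3", "n6"]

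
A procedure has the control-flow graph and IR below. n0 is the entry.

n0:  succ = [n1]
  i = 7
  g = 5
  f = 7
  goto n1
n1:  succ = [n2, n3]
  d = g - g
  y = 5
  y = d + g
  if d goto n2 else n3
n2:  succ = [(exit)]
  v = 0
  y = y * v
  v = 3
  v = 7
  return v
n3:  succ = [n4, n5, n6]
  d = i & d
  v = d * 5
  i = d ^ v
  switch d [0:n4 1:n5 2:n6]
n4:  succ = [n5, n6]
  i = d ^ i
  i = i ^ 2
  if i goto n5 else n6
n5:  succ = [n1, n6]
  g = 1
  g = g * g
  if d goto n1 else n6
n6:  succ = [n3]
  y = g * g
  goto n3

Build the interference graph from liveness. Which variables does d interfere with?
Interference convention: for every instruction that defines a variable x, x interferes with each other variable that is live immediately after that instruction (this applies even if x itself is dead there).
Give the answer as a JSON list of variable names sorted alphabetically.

Answer: ["g", "i", "v", "y"]

Analysis:
Block summaries:
  n0: def={f,g,i} ue=∅
  n1: def={d,y} ue={g}
  n2: def={v,y} ue={y}
  n3: def={d,i,v} ue={d,i}
  n4: def={i} ue={d,i}
  n5: def={g} ue={d}
  n6: def={y} ue={g}

Live sets:
  n0: in=∅ out={g,i}
  n1: in={g,i} out={d,g,i,y}
  n2: in={y} out=∅
  n3: in={d,g,i} out={d,g,i}
  n4: in={d,g,i} out={d,g,i}
  n5: in={d,i} out={d,g,i}
  n6: in={d,g,i} out={d,g,i}

Interfere edges:
  d — {g,i,v,y}
  f — {g,i}
  g — {d,f,i,v,y}
  i — {d,f,g,y}
  v — {d,g,y}
  y — {d,g,i,v}

N(d) = ["g", "i", "v", "y"]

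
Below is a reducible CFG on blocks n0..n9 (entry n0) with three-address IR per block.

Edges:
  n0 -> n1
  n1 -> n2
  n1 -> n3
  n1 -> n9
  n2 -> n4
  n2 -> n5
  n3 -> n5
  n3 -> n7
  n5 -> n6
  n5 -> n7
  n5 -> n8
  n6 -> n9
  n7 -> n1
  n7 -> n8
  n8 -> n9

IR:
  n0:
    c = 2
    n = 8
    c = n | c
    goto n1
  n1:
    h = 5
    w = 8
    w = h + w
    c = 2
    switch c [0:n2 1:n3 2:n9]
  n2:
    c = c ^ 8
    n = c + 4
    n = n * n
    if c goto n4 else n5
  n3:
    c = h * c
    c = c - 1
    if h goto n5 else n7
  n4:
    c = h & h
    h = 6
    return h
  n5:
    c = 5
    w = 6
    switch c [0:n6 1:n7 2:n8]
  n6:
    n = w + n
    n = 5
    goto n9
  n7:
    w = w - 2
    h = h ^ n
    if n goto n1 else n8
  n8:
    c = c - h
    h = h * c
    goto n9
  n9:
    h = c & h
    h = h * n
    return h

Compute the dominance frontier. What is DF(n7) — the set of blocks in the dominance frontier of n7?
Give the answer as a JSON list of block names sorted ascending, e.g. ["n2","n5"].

idom tree: n1←n0 n2←n1 n3←n1 n4←n2 n5←n1 n6←n5 n7←n1 n8←n1 n9←n1
Dom at joins:
  n1: preds {n0,n7}: {n0} ∩ {n0,n1,n7} = {n0}; idom=n0
  n5: preds {n2,n3}: {n0,n1,n2} ∩ {n0,n1,n3} = {n0,n1}; idom=n1
  n7: preds {n3,n5}: {n0,n1,n3} ∩ {n0,n1,n5} = {n0,n1}; idom=n1
  n8: preds {n5,n7}: {n0,n1,n5} ∩ {n0,n1,n7} = {n0,n1}; idom=n1
  n9: preds {n1,n6,n8}: {n0,n1} ∩ {n0,n1,n5,n6} ∩ {n0,n1,n8} = {n0,n1}; idom=n1

DF derivation:
  join n1 pred n0: · stop@n0
  join n1 pred n7: n7→n1 stop@n0
  join n5 pred n2: n2 stop@n1
  join n5 pred n3: n3 stop@n1
  join n7 pred n3: n3 stop@n1
  join n7 pred n5: n5 stop@n1
  join n8 pred n5: n5 stop@n1
  join n8 pred n7: n7 stop@n1
  join n9 pred n1: · stop@n1
  join n9 pred n6: n6→n5 stop@n1
  join n9 pred n8: n8 stop@n1
  DF(n0)=∅
  DF(n1)={n1}
  DF(n2)={n5}
  DF(n3)={n5,n7}
  DF(n4)=∅
  DF(n5)={n7,n8,n9}
  DF(n6)={n9}
  DF(n7)={n1,n8}
  DF(n8)={n9}
  DF(n9)=∅

DF(n7) = ["n1", "n8"]

Answer: ["n1", "n8"]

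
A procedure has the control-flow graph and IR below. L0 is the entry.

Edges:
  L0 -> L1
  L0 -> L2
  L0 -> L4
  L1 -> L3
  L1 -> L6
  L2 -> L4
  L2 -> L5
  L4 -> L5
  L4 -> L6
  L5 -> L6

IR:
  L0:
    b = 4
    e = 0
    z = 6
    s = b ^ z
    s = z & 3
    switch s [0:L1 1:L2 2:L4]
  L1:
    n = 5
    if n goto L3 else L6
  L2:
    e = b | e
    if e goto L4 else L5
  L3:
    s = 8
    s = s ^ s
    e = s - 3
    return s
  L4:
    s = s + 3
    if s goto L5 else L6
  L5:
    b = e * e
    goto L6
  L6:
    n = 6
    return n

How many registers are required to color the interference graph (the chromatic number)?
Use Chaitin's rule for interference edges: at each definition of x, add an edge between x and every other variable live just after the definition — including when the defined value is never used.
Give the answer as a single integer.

Per-block:
  L0: def={b,e,s,z} ue=∅
  L1: def={n} ue=∅
  L2: def={e} ue={b,e}
  L3: def={e,s} ue=∅
  L4: def={s} ue={s}
  L5: def={b} ue={e}
  L6: def={n} ue=∅

Live sets:
  live L0: ∅→{b,e,s}
  live L1: ∅→∅
  live L2: {b,e,s}→{e,s}
  live L3: ∅→∅
  live L4: {e,s}→{e}
  live L5: {e}→∅
  live L6: ∅→∅

Conflict graph:
  b: {e,s,z}
  e: {b,s,z}
  n: ∅
  s: {b,e,z}
  z: {b,e,s}

Colouring:
  {b,e,s,z} pairwise interfere (4-clique) ⇒ χ ≥ 4
  assign b→c0 e→c1 n→c0 s→c2 z→c3 — no edge inside a register ⇒ χ ≤ 4
  χ = 4

Answer: 4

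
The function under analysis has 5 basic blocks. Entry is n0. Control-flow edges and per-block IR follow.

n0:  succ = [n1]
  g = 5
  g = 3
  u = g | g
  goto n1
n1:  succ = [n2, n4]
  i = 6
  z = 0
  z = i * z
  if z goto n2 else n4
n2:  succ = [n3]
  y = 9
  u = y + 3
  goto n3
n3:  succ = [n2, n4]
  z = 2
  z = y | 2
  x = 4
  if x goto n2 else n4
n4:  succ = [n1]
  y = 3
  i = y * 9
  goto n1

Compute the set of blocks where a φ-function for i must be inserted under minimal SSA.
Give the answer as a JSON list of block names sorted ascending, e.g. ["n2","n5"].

Answer: ["n1"]

Analysis:
idom tree: n1←n0 n2←n1 n3←n2 n4←n1
Join-block Dom:
  n1: preds {n0,n4}: {n0} ∩ {n0,n1,n4} = {n0}; idom=n0
  n2: preds {n1,n3}: {n0,n1} ∩ {n0,n1,n2,n3} = {n0,n1}; idom=n1
  n4: preds {n1,n3}: {n0,n1} ∩ {n0,n1,n2,n3} = {n0,n1}; idom=n1

DF derivation:
  join n1 pred n0: · stop@n0
  join n1 pred n4: n4→n1 stop@n0
  join n2 pred n1: · stop@n1
  join n2 pred n3: n3→n2 stop@n1
  join n4 pred n1: · stop@n1
  join n4 pred n3: n3→n2 stop@n1
  n0: DF=∅
  n1: DF={n1}
  n2: DF={n2,n4}
  n3: DF={n2,n4}
  n4: DF={n1}

φ for i: defs {n1,n4}
  DF⁺ = {n1}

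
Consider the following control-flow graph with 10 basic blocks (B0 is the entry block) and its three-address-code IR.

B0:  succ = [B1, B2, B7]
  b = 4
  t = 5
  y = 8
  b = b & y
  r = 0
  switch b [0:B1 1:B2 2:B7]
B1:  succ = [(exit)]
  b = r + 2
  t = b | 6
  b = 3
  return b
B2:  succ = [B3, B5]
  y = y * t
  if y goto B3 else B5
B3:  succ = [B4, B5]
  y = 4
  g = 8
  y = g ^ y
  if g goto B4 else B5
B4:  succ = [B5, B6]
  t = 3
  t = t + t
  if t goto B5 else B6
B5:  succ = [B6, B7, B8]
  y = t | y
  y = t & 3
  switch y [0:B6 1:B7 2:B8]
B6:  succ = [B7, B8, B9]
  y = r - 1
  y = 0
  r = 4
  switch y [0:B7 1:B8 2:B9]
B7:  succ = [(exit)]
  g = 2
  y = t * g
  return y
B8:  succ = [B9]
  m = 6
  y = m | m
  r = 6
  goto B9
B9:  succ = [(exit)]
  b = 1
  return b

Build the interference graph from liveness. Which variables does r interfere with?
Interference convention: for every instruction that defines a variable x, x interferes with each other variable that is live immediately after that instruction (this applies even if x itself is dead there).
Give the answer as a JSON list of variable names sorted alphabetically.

Answer: ["b", "g", "t", "y"]

Analysis:
def/use:
  B0: def={b,r,t,y} ue=∅
  B1: def={b,t} ue={r}
  B2: def={y} ue={t,y}
  B3: def={g,y} ue=∅
  B4: def={t} ue=∅
  B5: def={y} ue={t,y}
  B6: def={r,y} ue={r}
  B7: def={g,y} ue={t}
  B8: def={m,r,y} ue=∅
  B9: def={b} ue=∅

Live sets:
  B0 li=∅ lo={r,t,y}
  B1 li={r} lo=∅
  B2 li={r,t,y} lo={r,t,y}
  B3 li={r,t} lo={r,t,y}
  B4 li={r,y} lo={r,t,y}
  B5 li={r,t,y} lo={r,t}
  B6 li={r,t} lo={t}
  B7 li={t} lo=∅
  B8 li=∅ lo=∅
  B9 li=∅ lo=∅

Interfere edges:
  b↔{r,t,y}
  g↔{r,t,y}
  m↔∅
  r↔{b,g,t,y}
  t↔{b,g,r,y}
  y↔{b,g,r,t}

N(r) = ["b", "g", "t", "y"]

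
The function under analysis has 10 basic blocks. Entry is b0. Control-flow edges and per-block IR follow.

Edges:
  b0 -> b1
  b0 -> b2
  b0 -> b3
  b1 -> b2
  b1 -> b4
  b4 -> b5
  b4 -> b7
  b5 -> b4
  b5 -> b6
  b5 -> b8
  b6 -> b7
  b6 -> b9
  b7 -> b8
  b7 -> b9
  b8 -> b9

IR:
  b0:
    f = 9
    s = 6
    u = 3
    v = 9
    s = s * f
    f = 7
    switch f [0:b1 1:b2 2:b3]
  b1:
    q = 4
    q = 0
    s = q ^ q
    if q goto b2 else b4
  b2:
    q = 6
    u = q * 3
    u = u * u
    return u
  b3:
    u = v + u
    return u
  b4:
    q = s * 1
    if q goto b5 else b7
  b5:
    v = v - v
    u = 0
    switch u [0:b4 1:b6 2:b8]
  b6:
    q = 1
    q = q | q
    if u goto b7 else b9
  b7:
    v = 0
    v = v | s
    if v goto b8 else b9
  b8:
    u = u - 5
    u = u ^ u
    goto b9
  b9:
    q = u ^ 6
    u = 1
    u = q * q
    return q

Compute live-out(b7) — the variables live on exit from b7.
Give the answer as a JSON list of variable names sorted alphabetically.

Answer: ["u"]

Derivation:
Per-block:
  b0 def {f,s,u,v} use ∅
  b1 def {q,s} use ∅
  b2 def {q,u} use ∅
  b3 def {u} use {u,v}
  b4 def {q} use {s}
  b5 def {u,v} use {v}
  b6 def {q} use {u}
  b7 def {v} use {s}
  b8 def {u} use {u}
  b9 def {q,u} use {u}

Liveness:
  b0 li=∅ lo={u,v}
  b1 li={u,v} lo={s,u,v}
  b2 li=∅ lo=∅
  b3 li={u,v} lo=∅
  b4 li={s,u,v} lo={s,u,v}
  b5 li={s,v} lo={s,u,v}
  b6 li={s,u} lo={s,u}
  b7 li={s,u} lo={u}
  b8 li={u} lo={u}
  b9 li={u} lo=∅

live-out(b7) = ["u"]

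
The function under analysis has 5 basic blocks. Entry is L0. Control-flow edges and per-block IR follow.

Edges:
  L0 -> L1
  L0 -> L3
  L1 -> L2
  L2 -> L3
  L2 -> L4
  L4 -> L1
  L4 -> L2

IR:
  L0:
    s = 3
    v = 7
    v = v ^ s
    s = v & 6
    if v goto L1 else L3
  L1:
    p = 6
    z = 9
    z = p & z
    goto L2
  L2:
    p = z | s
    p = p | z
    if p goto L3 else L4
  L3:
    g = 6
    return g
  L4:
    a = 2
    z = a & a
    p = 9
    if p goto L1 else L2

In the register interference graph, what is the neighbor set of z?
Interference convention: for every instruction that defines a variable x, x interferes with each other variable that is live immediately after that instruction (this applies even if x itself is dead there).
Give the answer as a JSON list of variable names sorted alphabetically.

Block summaries:
  L0: def={s,v} ue=∅
  L1: def={p,z} ue=∅
  L2: def={p} ue={s,z}
  L3: def={g} ue=∅
  L4: def={a,p,z} ue=∅

Backward fixpoint:
  L0 li=∅ lo={s}
  L1 li={s} lo={s,z}
  L2 li={s,z} lo={s}
  L3 li=∅ lo=∅
  L4 li={s} lo={s,z}

Conflict graph:
  a — {s}
  g — ∅
  p — {s,z}
  s — {a,p,v,z}
  v — {s}
  z — {p,s}

N(z) = ["p", "s"]

Answer: ["p", "s"]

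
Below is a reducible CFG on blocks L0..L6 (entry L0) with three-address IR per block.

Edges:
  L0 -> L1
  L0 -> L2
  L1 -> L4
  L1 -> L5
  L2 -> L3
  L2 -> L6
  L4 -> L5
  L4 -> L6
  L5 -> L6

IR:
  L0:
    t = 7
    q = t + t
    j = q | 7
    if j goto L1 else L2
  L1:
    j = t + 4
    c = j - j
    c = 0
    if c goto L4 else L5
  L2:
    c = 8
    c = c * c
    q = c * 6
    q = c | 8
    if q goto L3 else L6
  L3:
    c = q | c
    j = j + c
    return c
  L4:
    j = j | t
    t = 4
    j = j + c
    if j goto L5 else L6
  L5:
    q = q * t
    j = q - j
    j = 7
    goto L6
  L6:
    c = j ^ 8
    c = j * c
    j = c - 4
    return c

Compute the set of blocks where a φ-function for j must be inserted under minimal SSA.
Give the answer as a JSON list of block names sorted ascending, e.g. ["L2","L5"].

Answer: ["L5", "L6"]

Analysis:
idom tree: L1←L0 L2←L0 L3←L2 L4←L1 L5←L1 L6←L0
Join-block Dom:
  L5: preds {L1,L4}: {L0,L1} ∩ {L0,L1,L4} = {L0,L1}; idom=L1
  L6: preds {L2,L4,L5}: {L0,L2} ∩ {L0,L1,L4} ∩ {L0,L1,L5} = {L0}; idom=L0

Frontier:
  join L5 pred L1: · stop@L1
  join L5 pred L4: L4 stop@L1
  join L6 pred L2: L2 stop@L0
  join L6 pred L4: L4→L1 stop@L0
  join L6 pred L5: L5→L1 stop@L0
  DF(L0)=∅
  DF(L1)={L6}
  DF(L2)={L6}
  DF(L3)=∅
  DF(L4)={L5,L6}
  DF(L5)={L6}
  DF(L6)=∅

φ for j: defs {L0,L1,L3,L4,L5,L6}
  DF⁺ = {L5,L6}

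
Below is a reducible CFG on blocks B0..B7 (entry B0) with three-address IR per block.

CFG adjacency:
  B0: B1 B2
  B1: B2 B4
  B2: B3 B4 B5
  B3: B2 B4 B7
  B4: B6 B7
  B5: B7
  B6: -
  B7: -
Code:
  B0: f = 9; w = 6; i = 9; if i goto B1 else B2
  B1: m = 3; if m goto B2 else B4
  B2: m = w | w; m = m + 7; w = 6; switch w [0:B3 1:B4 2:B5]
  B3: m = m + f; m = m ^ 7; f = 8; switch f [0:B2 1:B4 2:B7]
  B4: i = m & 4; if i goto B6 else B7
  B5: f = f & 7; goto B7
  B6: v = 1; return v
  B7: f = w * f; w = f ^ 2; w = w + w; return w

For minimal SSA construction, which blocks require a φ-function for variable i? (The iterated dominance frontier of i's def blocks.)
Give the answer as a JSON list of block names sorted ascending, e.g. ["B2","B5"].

Answer: ["B7"]

Working:
idom tree: B1←B0 B2←B0 B3←B2 B4←B0 B5←B2 B6←B4 B7←B0
Dom at joins:
  B2: preds {B0,B1,B3}: {B0} ∩ {B0,B1} ∩ {B0,B2,B3} = {B0}; idom=B0
  B4: preds {B1,B2,B3}: {B0,B1} ∩ {B0,B2} ∩ {B0,B2,B3} = {B0}; idom=B0
  B7: preds {B3,B4,B5}: {B0,B2,B3} ∩ {B0,B4} ∩ {B0,B2,B5} = {B0}; idom=B0

DF walk-up:
  B2←B0: walk · to B0
  B2←B1: walk B1 to B0
  B2←B3: walk B3→B2 to B0
  B4←B1: walk B1 to B0
  B4←B2: walk B2 to B0
  B4←B3: walk B3→B2 to B0
  B7←B3: walk B3→B2 to B0
  B7←B4: walk B4 to B0
  B7←B5: walk B5→B2 to B0
  B0 → ∅
  B1 → {B2,B4}
  B2 → {B2,B4,B7}
  B3 → {B2,B4,B7}
  B4 → {B7}
  B5 → {B7}
  B6 → ∅
  B7 → ∅

φ for i: defs {B0,B4}
  DF⁺ = {B7}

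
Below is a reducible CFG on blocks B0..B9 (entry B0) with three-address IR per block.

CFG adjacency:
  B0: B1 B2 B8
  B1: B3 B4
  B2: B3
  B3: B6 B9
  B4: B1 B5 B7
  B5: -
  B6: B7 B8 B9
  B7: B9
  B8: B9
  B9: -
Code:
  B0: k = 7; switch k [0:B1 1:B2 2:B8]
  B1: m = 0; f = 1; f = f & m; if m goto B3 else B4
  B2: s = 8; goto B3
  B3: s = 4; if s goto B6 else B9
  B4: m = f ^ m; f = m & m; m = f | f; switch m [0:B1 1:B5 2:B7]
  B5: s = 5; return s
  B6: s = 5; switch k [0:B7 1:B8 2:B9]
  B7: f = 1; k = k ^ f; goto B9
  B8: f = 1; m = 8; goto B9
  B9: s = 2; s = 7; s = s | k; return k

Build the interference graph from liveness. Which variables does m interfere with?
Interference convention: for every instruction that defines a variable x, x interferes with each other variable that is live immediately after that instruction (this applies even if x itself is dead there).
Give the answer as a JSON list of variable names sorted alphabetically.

Per-block:
  B0: {k} / ∅
  B1: {f,m} / ∅
  B2: {s} / ∅
  B3: {s} / ∅
  B4: {f,m} / {f,m}
  B5: {s} / ∅
  B6: {s} / {k}
  B7: {f,k} / {k}
  B8: {f,m} / ∅
  B9: {s} / {k}

Liveness:
  B0 li=∅ lo={k}
  B1 li={k} lo={f,k,m}
  B2 li={k} lo={k}
  B3 li={k} lo={k}
  B4 li={f,k,m} lo={k}
  B5 li=∅ lo=∅
  B6 li={k} lo={k}
  B7 li={k} lo={k}
  B8 li={k} lo={k}
  B9 li={k} lo=∅

Interference:
  f — {k,m}
  k — {f,m,s}
  m — {f,k}
  s — {k}

N(m) = ["f", "k"]

Answer: ["f", "k"]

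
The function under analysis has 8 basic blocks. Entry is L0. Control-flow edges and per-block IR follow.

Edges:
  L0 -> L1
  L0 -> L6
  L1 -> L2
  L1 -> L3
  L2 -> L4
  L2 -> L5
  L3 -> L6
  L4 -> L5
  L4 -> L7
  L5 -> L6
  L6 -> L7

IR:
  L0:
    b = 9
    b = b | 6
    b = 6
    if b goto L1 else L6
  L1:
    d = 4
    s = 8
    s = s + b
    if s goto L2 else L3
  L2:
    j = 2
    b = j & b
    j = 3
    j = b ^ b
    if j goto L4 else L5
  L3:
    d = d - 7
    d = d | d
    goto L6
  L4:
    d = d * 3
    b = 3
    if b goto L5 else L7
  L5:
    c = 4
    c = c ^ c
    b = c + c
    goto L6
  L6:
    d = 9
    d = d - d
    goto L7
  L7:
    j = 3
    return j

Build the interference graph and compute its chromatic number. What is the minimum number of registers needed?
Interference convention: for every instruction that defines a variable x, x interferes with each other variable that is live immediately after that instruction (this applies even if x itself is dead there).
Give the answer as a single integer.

Answer: 3

Analysis:
Block summaries:
  L0: {b} / ∅
  L1: {d,s} / {b}
  L2: {b,j} / {b}
  L3: {d} / {d}
  L4: {b,d} / {d}
  L5: {b,c} / ∅
  L6: {d} / ∅
  L7: {j} / ∅

Live sets:
  L0: in=∅ out={b}
  L1: in={b} out={b,d}
  L2: in={b,d} out={d}
  L3: in={d} out=∅
  L4: in={d} out=∅
  L5: in=∅ out=∅
  L6: in=∅ out=∅
  L7: in=∅ out=∅

Interference:
  b — {d,j,s}
  c — ∅
  d — {b,j,s}
  j — {b,d}
  s — {b,d}

Colouring:
  lower bound: {b,d,j} mutually conflict ⇒ χ ≥ 3
  3-colouring: R0={b,c}  R1={d}  R2={j,s}
  χ = 3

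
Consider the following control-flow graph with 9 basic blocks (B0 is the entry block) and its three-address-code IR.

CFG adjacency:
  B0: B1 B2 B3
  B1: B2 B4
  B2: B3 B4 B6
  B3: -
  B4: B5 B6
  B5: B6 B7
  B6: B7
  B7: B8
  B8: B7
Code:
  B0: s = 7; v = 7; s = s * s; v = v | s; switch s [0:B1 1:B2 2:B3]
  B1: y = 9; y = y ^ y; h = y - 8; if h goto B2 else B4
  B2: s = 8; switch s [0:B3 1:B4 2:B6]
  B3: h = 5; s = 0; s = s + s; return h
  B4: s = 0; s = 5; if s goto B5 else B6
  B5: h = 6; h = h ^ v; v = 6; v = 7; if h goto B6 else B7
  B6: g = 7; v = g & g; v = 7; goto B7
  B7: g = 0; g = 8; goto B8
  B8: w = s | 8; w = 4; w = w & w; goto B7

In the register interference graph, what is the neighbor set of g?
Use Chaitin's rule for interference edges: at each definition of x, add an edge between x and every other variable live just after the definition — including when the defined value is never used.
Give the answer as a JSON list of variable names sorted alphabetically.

Answer: ["s"]

Derivation:
Block summaries:
  B0: {s,v} / ∅
  B1: {h,y} / ∅
  B2: {s} / ∅
  B3: {h,s} / ∅
  B4: {s} / ∅
  B5: {h,v} / {v}
  B6: {g,v} / ∅
  B7: {g} / ∅
  B8: {w} / {s}

Backward fixpoint:
  live B0: ∅→{v}
  live B1: {v}→{v}
  live B2: {v}→{s,v}
  live B3: ∅→∅
  live B4: {v}→{s,v}
  live B5: {s,v}→{s}
  live B6: {s}→{s}
  live B7: {s}→{s}
  live B8: {s}→{s}

Conflict graph:
  g — {s}
  h — {s,v}
  s — {g,h,v,w}
  v — {h,s,y}
  w — {s}
  y — {v}

N(g) = ["s"]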